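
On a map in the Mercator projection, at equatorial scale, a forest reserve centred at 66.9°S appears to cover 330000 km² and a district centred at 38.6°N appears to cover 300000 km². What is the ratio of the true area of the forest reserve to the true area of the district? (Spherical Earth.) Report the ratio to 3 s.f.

0.277

Since Mercator area scale is 1/cos²φ, the true area equals the apparent area multiplied by cos²φ.
True area of forest reserve: 330000 × cos²(66.9°) = 330000 × 0.1539 = 50800 km².
True area of district: 300000 × cos²(38.6°) = 300000 × 0.6108 = 183200 km².
Ratio = 50800 / 183200 ≈ 0.277.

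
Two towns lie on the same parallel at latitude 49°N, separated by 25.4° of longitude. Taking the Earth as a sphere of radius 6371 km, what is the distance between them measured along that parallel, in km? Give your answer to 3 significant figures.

1850 km

Arc length along a parallel = R cos φ · Δλ (with Δλ in radians).
= 6371 × cos 49° × (25.4° × π/180) = 6371 × 0.6561 × 0.4433 ≈ 1850 km.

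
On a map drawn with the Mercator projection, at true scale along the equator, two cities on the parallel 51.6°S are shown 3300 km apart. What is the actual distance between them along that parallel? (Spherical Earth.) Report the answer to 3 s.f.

For Mercator, h = k = sec φ (a conformal cylindrical projection has a single point scale, 1/cos φ).
Along the parallel at 51.6°, map distances are exaggerated by k = sec 51.6° = 1.610.
True distance = 3300 / 1.610 = 3300 × cos 51.6° ≈ 2050 km.

2050 km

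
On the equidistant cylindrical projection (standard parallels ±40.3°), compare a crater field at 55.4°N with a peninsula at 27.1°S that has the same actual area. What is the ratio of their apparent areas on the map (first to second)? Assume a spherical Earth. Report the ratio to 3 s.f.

With standard parallel φ₀ = 40.3°, the equirectangular projection gives x = Rλ cos φ₀, y = Rφ, so h = 1 and k = cos 40.3° / cos φ.
Areal scale at 55.4°: h·k = 1.000 × 1.343 = 1.343.
Areal scale at 27.1°: h·k = 1.000 × 0.8567 = 0.8567.
Ratio = 1.343/0.8567 ≈ 1.57.

1.57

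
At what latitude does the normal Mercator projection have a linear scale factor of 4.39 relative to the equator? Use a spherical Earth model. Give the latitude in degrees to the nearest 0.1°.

Mercator scale is k = sec φ = 1/cos φ.
1/cos φ = 4.39  ⇒  cos φ = 0.2278  ⇒  φ = arccos(0.2278) ≈ 76.8°.

76.8°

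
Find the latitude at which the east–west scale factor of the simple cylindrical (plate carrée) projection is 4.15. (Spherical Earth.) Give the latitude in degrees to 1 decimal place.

76.1°

Plate carrée: h = 1, k = sec φ along parallels.
sec φ = 4.15  ⇒  cos φ = 0.2410  ⇒  φ ≈ 76.1°.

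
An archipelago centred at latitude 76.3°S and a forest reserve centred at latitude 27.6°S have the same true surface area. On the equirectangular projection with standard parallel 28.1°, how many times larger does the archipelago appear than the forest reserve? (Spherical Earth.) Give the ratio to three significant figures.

The equidistant cylindrical projection with φ₀ = 28.1° has h = 1 (meridians true) and k = cos φ₀ / cos φ along parallels.
Areal scale at 76.3°: h·k = 1.000 × 3.725 = 3.725.
Areal scale at 27.6°: h·k = 1.000 × 0.9954 = 0.9954.
Ratio = 3.725/0.9954 ≈ 3.74.

3.74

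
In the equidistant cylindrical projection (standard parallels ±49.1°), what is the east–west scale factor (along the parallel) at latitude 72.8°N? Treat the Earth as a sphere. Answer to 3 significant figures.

With standard parallel φ₀ = 49.1°, the equirectangular projection gives x = Rλ cos φ₀, y = Rφ, so h = 1 and k = cos 49.1° / cos φ.
k = cos 49.1° / cos 72.8° = 0.6547/0.2957 = 2.214.

2.21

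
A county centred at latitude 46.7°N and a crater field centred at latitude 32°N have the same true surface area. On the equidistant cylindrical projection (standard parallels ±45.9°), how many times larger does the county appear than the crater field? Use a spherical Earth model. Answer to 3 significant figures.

With standard parallel φ₀ = 45.9°, the equirectangular projection gives x = Rλ cos φ₀, y = Rφ, so h = 1 and k = cos 45.9° / cos φ.
Areal scale at 46.7°: h·k = 1.000 × 1.015 = 1.015.
Areal scale at 32°: h·k = 1.000 × 0.8206 = 0.8206.
Ratio = 1.015/0.8206 ≈ 1.24.

1.24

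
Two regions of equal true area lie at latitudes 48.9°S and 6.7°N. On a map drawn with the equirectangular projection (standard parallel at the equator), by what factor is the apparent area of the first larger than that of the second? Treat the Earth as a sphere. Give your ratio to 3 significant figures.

1.51

For the equirectangular projection with φ₀ = 0 (plate carrée), h = 1 along meridians and k = sec φ along parallels.
Areal scale at 48.9°: h·k = 1.000 × 1.521 = 1.521.
Areal scale at 6.7°: h·k = 1.000 × 1.007 = 1.007.
Ratio = 1.521/1.007 ≈ 1.51.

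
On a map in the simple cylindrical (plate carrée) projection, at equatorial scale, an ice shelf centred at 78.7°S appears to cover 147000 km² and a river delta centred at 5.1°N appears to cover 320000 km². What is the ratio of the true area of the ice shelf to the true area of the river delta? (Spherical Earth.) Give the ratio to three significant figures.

Plate carrée has h = 1 and k = sec φ, giving areal scale sec φ; true area = (apparent area) · cos φ.
True area of ice shelf: 147000 × cos(78.7°) = 147000 × 0.1959 = 28800 km².
True area of river delta: 320000 × cos(5.1°) = 320000 × 0.9960 = 318700 km².
Ratio = 28800 / 318700 ≈ 0.0904.

0.0904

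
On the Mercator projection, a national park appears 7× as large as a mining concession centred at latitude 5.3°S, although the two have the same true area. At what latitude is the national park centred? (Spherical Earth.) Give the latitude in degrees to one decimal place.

67.9°

On Mercator, (apparent₁)/(apparent₂) = sec²φ₁ / sec²φ₂ when true areas are equal.
cos²φ₂ / cos²φ₁ = 7  ⇒  cos φ₁ = cos 5.3° / √7 = 0.9957/2.646 = 0.3763.
φ₁ = arccos(0.3763) ≈ 67.9°.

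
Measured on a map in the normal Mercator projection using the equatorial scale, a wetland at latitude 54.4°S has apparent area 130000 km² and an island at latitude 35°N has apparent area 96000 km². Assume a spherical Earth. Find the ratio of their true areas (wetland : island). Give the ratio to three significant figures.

0.684

Mercator's areal exaggeration is sec²φ; hence true area = (apparent area) · cos²φ.
True area of wetland: 130000 × cos²(54.4°) = 130000 × 0.3389 = 44050 km².
True area of island: 96000 × cos²(35°) = 96000 × 0.6710 = 64420 km².
Ratio = 44050 / 64420 ≈ 0.684.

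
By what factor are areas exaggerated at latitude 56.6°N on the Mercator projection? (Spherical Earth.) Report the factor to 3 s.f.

3.30

The Mercator projection is conformal; its linear scale factor is the same in every direction and equals sec φ = 1/cos φ.
Areal scale = k² = sec²φ = 1/cos²(56.6°) = 1/0.5505² = 3.300.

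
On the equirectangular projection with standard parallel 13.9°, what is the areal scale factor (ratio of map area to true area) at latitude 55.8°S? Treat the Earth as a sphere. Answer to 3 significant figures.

With standard parallel φ₀ = 13.9°, the equirectangular projection gives x = Rλ cos φ₀, y = Rφ, so h = 1 and k = cos 13.9° / cos φ.
Areal scale = h·k = 1 × cos φ₀ / cos φ; at 55.8°, h = 1.000, k = 1.727, so h·k = 1.727.

1.73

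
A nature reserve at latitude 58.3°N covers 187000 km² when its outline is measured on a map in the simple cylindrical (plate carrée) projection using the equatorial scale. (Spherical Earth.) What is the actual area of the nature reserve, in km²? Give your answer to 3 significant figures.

In the plate carrée (x = Rλ, y = Rφ), meridians are true-scale (h = 1) and parallels are stretched by k = sec φ.
Areal scale = h·k = 1 × sec φ; at 58.3°, h = 1.000, k = 1.903, so h·k = 1.903.
True area = apparent / (areal scale) = 187000 / 1.903 ≈ 98300 km².

98300 km²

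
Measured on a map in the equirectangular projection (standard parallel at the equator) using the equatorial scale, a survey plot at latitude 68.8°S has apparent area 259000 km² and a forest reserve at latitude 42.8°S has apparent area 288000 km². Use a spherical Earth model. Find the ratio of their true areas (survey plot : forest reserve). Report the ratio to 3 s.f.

0.443

Plate carrée has h = 1 and k = sec φ, giving areal scale sec φ; true area = (apparent area) · cos φ.
True area of survey plot: 259000 × cos(68.8°) = 259000 × 0.3616 = 93660 km².
True area of forest reserve: 288000 × cos(42.8°) = 288000 × 0.7337 = 211300 km².
Ratio = 93660 / 211300 ≈ 0.443.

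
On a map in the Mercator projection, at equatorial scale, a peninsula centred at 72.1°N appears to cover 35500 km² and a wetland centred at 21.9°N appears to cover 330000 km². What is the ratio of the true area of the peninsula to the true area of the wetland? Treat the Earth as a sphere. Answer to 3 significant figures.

0.0118

On Mercator the areal scale is sec²φ, so true area = apparent × cos²φ.
True area of peninsula: 35500 × cos²(72.1°) = 35500 × 0.09447 = 3354 km².
True area of wetland: 330000 × cos²(21.9°) = 330000 × 0.8609 = 284100 km².
Ratio = 3354 / 284100 ≈ 0.0118.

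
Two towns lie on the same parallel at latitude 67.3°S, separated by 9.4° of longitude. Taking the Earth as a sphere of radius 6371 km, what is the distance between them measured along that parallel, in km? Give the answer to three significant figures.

403 km

Arc length along a parallel = R cos φ · Δλ (with Δλ in radians).
= 6371 × cos 67.3° × (9.4° × π/180) = 6371 × 0.3859 × 0.1641 ≈ 403 km.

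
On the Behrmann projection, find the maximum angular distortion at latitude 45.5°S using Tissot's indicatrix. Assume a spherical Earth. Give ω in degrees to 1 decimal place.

Behrmann is a cylindrical equal-area projection with standard parallels at ±30°. A cylindrical equal-area projection with standard parallel φ₀ has meridian scale h = cos φ / cos φ₀ and parallel scale k = cos φ₀ / cos φ (so areas are preserved, h·k = 1).
At 45.5°: h = 0.8093, k = 1.236; principal scales a = 1.236, b = 0.8093.
sin(ω/2) = (a − b)/(a + b) = 0.4262/2.045 = 0.2084, so ω = 2 arcsin(0.2084) ≈ 24.1°.

24.1°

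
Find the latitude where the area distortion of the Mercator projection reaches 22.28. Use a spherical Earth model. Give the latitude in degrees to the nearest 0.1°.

77.8°

Mercator areal scale is sec²φ.
sec²φ = 22.28  ⇒  cos²φ = 0.04488  ⇒  cos φ = 0.2119.
φ = arccos(0.2119) ≈ 77.8°.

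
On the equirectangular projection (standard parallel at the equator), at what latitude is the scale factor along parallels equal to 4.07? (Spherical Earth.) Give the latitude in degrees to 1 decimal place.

Plate carrée: h = 1, k = sec φ along parallels.
sec φ = 4.07  ⇒  cos φ = 0.2457  ⇒  φ ≈ 75.8°.

75.8°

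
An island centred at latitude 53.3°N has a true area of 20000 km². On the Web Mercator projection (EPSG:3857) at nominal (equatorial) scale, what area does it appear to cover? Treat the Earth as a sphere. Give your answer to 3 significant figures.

The Mercator projection is conformal; its linear scale factor is the same in every direction and equals sec φ = 1/cos φ.
Areal scale = k² = sec²φ = 1/cos²(53.3°) = 1/0.5976² = 2.800.
Apparent area = 20000 × 2.800 ≈ 56000 km².

56000 km²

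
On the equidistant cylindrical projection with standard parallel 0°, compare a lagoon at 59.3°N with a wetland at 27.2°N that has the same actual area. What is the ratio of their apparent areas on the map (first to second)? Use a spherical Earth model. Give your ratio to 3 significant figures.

For the equirectangular projection with φ₀ = 0 (plate carrée), h = 1 along meridians and k = sec φ along parallels.
Areal scale at 59.3°: h·k = 1.000 × 1.959 = 1.959.
Areal scale at 27.2°: h·k = 1.000 × 1.124 = 1.124.
Ratio = 1.959/1.124 ≈ 1.74.

1.74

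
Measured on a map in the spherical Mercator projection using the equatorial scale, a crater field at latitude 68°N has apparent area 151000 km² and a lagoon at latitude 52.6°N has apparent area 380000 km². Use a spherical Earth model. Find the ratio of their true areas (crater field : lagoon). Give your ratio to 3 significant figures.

Mercator's areal exaggeration is sec²φ; hence true area = (apparent area) · cos²φ.
True area of crater field: 151000 × cos²(68°) = 151000 × 0.1403 = 21190 km².
True area of lagoon: 380000 × cos²(52.6°) = 380000 × 0.3689 = 140200 km².
Ratio = 21190 / 140200 ≈ 0.151.

0.151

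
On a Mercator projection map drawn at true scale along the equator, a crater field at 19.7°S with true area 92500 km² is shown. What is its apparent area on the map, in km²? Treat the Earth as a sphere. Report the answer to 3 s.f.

104000 km²

The Mercator projection is conformal; its linear scale factor is the same in every direction and equals sec φ = 1/cos φ.
Areal scale = k² = sec²φ = 1/cos²(19.7°) = 1/0.9415² = 1.128.
Apparent area = 92500 × 1.128 ≈ 104000 km².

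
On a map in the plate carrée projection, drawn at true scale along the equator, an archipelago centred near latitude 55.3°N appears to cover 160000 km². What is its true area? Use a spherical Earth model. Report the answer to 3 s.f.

For the equirectangular projection with φ₀ = 0 (plate carrée), h = 1 along meridians and k = sec φ along parallels.
Areal scale = h·k = 1 × sec φ; at 55.3°, h = 1.000, k = 1.757, so h·k = 1.757.
True area = apparent / (areal scale) = 160000 / 1.757 ≈ 91100 km².

91100 km²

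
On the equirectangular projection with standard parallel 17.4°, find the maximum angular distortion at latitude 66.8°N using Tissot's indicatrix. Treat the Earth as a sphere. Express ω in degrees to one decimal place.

49.1°

With standard parallel φ₀ = 17.4°, the equirectangular projection gives x = Rλ cos φ₀, y = Rφ, so h = 1 and k = cos 17.4° / cos φ.
At 66.8°: h = 1.000, k = 2.422; principal scales a = 2.422, b = 1.000.
sin(ω/2) = (a − b)/(a + b) = 1.422/3.422 = 0.4156, so ω = 2 arcsin(0.4156) ≈ 49.1°.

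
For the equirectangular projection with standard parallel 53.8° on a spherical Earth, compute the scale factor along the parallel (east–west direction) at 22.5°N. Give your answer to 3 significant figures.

0.639

The equidistant cylindrical projection with φ₀ = 53.8° has h = 1 (meridians true) and k = cos φ₀ / cos φ along parallels.
k = cos 53.8° / cos 22.5° = 0.5906/0.9239 = 0.6393.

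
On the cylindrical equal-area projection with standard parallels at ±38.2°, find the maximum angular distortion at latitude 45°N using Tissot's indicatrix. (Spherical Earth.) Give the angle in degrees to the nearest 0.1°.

12.1°

For cylindrical equal-area with standard parallel φ₀, h = cos φ / cos φ₀ and k = cos φ₀ / cos φ, so h·k = 1.
At 45°: h = 0.8998, k = 1.111; principal scales a = 1.111, b = 0.8998.
sin(ω/2) = (a − b)/(a + b) = 0.2116/2.011 = 0.1052, so ω = 2 arcsin(0.1052) ≈ 12.1°.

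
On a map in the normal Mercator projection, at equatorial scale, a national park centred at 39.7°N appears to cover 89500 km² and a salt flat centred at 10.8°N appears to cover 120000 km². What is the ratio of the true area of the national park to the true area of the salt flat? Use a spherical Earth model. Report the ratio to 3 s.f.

0.458

Since Mercator area scale is 1/cos²φ, the true area equals the apparent area multiplied by cos²φ.
True area of national park: 89500 × cos²(39.7°) = 89500 × 0.5920 = 52980 km².
True area of salt flat: 120000 × cos²(10.8°) = 120000 × 0.9649 = 115800 km².
Ratio = 52980 / 115800 ≈ 0.458.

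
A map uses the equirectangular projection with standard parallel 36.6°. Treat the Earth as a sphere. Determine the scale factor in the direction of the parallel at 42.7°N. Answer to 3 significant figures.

With standard parallel φ₀ = 36.6°, the equirectangular projection gives x = Rλ cos φ₀, y = Rφ, so h = 1 and k = cos 36.6° / cos φ.
k = cos 36.6° / cos 42.7° = 0.8028/0.7349 = 1.092.

1.09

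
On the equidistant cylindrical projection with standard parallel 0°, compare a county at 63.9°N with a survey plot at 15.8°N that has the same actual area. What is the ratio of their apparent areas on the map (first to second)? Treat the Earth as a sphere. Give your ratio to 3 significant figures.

For the equirectangular projection with φ₀ = 0 (plate carrée), h = 1 along meridians and k = sec φ along parallels.
Areal scale at 63.9°: h·k = 1.000 × 2.273 = 2.273.
Areal scale at 15.8°: h·k = 1.000 × 1.039 = 1.039.
Ratio = 2.273/1.039 ≈ 2.19.

2.19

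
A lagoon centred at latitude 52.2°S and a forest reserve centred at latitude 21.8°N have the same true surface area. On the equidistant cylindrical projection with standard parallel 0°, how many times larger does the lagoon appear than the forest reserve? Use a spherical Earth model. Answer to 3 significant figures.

Plate carrée maps x = Rλ, y = Rφ. The meridian scale is h = 1 and the parallel scale is k = 1/cos φ = sec φ.
Areal scale at 52.2°: h·k = 1.000 × 1.632 = 1.632.
Areal scale at 21.8°: h·k = 1.000 × 1.077 = 1.077.
Ratio = 1.632/1.077 ≈ 1.51.

1.51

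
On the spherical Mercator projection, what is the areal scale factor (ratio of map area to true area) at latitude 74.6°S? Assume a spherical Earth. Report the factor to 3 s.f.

14.2

For Mercator, h = k = sec φ (a conformal cylindrical projection has a single point scale, 1/cos φ).
Areal scale = k² = sec²φ = 1/cos²(74.6°) = 1/0.2656² = 14.18.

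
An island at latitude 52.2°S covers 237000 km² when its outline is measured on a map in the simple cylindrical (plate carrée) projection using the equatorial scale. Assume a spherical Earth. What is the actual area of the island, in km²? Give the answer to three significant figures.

In the plate carrée (x = Rλ, y = Rφ), meridians are true-scale (h = 1) and parallels are stretched by k = sec φ.
Areal scale = h·k = 1 × sec φ; at 52.2°, h = 1.000, k = 1.632, so h·k = 1.632.
True area = apparent / (areal scale) = 237000 / 1.632 ≈ 145000 km².

145000 km²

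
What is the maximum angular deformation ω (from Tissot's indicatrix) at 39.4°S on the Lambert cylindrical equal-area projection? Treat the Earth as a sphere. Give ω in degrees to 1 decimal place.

The Lambert cylindrical equal-area projection is the cylindrical equal-area projection with its standard parallel at the equator (φ₀ = 0). For cylindrical equal-area with standard parallel φ₀, h = cos φ / cos φ₀ and k = cos φ₀ / cos φ, so h·k = 1.
At 39.4°: h = 0.7727, k = 1.294; principal scales a = 1.294, b = 0.7727.
sin(ω/2) = (a − b)/(a + b) = 0.5214/2.067 = 0.2523, so ω = 2 arcsin(0.2523) ≈ 29.2°.

29.2°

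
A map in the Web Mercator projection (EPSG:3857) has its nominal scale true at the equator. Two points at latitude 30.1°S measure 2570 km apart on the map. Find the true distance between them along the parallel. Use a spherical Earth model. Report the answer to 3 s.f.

2220 km

For Mercator, h = k = sec φ (a conformal cylindrical projection has a single point scale, 1/cos φ).
Along the parallel at 30.1°, map distances are exaggerated by k = sec 30.1° = 1.156.
True distance = 2570 / 1.156 = 2570 × cos 30.1° ≈ 2220 km.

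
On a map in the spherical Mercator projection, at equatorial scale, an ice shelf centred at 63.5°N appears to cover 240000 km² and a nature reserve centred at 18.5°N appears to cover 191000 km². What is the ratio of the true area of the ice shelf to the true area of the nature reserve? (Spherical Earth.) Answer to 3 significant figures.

0.278

Since Mercator area scale is 1/cos²φ, the true area equals the apparent area multiplied by cos²φ.
True area of ice shelf: 240000 × cos²(63.5°) = 240000 × 0.1991 = 47780 km².
True area of nature reserve: 191000 × cos²(18.5°) = 191000 × 0.8993 = 171800 km².
Ratio = 47780 / 171800 ≈ 0.278.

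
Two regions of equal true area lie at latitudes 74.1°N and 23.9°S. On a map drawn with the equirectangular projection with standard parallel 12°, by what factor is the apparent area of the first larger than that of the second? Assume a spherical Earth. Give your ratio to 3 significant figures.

3.34

With standard parallel φ₀ = 12°, the equirectangular projection gives x = Rλ cos φ₀, y = Rφ, so h = 1 and k = cos 12° / cos φ.
Areal scale at 74.1°: h·k = 1.000 × 3.570 = 3.570.
Areal scale at 23.9°: h·k = 1.000 × 1.070 = 1.070.
Ratio = 3.570/1.070 ≈ 3.34.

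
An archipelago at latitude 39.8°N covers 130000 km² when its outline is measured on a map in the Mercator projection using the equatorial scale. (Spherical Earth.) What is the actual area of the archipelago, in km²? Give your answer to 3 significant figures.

76700 km²

For Mercator, h = k = sec φ (a conformal cylindrical projection has a single point scale, 1/cos φ).
Areal scale = k² = sec²φ = 1/cos²(39.8°) = 1/0.7683² = 1.694.
True area = apparent / (areal scale) = 130000 / 1.694 ≈ 76700 km².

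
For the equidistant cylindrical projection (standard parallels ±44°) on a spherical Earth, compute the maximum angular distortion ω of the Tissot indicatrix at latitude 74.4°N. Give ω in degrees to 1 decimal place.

54.2°

The equidistant cylindrical projection with φ₀ = 44° has h = 1 (meridians true) and k = cos φ₀ / cos φ along parallels.
At 74.4°: h = 1.000, k = 2.675; principal scales a = 2.675, b = 1.000.
sin(ω/2) = (a − b)/(a + b) = 1.675/3.675 = 0.4558, so ω = 2 arcsin(0.4558) ≈ 54.2°.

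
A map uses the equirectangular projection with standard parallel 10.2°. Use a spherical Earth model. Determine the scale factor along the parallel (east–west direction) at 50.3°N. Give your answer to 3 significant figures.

1.54

The equidistant cylindrical projection with φ₀ = 10.2° has h = 1 (meridians true) and k = cos φ₀ / cos φ along parallels.
k = cos 10.2° / cos 50.3° = 0.9842/0.6388 = 1.541.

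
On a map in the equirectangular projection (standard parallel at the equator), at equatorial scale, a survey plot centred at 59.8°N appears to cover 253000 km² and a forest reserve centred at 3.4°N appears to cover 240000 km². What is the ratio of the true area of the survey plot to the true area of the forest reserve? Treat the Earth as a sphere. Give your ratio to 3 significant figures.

On the plate carrée, areal scale = h·k = 1 × sec φ, so true area = apparent × cos φ.
True area of survey plot: 253000 × cos(59.8°) = 253000 × 0.5030 = 127300 km².
True area of forest reserve: 240000 × cos(3.4°) = 240000 × 0.9982 = 239600 km².
Ratio = 127300 / 239600 ≈ 0.531.

0.531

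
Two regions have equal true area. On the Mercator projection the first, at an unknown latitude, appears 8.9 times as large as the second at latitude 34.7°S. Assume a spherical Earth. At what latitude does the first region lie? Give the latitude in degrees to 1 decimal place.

For equal true areas on Mercator, apparent areas scale as sec²φ, so the ratio is cos²φ₂ / cos²φ₁.
cos²φ₂ / cos²φ₁ = 8.9  ⇒  cos φ₁ = cos 34.7° / √8.9 = 0.8221/2.983 = 0.2756.
φ₁ = arccos(0.2756) ≈ 74.0°.

74.0°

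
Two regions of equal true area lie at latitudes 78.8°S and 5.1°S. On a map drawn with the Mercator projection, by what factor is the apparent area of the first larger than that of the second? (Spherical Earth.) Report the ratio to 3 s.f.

Mercator areal scale is sec²φ.
At 78.8°: sec²(78.8°) = 1/0.1942² = 26.51.
At 5.1°: sec²(5.1°) = 1/0.9960² = 1.008.
Ratio = 26.51/1.008 = cos²(5.1°)/cos²(78.8°) ≈ 26.3.

26.3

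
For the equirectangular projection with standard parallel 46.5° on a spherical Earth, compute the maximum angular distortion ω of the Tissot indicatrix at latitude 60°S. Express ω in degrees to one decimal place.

In the equirectangular projection with standard parallel φ₀ = 46.5° (x = Rλ cos φ₀, y = Rφ), meridians are true-scale (h = 1) and the parallel scale is k = cos φ₀ / cos φ.
At 60°: h = 1.000, k = 1.377; principal scales a = 1.377, b = 1.000.
sin(ω/2) = (a − b)/(a + b) = 0.3767/2.377 = 0.1585, so ω = 2 arcsin(0.1585) ≈ 18.2°.

18.2°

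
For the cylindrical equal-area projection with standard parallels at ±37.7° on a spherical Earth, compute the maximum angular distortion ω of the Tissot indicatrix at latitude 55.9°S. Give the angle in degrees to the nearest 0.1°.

38.7°

Cylindrical equal-area (φ₀ = 37.7°): h = cos φ / cos 37.7° along meridians, k = cos 37.7° / cos φ along parallels; h·k = 1.
At 55.9°: h = 0.7086, k = 1.411; principal scales a = 1.411, b = 0.7086.
sin(ω/2) = (a − b)/(a + b) = 0.7027/2.120 = 0.3315, so ω = 2 arcsin(0.3315) ≈ 38.7°.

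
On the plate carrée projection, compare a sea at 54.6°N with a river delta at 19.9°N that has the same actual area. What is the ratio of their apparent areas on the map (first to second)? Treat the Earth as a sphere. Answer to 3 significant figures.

1.62

Plate carrée maps x = Rλ, y = Rφ. The meridian scale is h = 1 and the parallel scale is k = 1/cos φ = sec φ.
Areal scale at 54.6°: h·k = 1.000 × 1.726 = 1.726.
Areal scale at 19.9°: h·k = 1.000 × 1.064 = 1.064.
Ratio = 1.726/1.064 ≈ 1.62.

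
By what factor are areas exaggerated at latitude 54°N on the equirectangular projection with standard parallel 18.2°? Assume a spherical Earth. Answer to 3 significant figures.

1.62

With standard parallel φ₀ = 18.2°, the equirectangular projection gives x = Rλ cos φ₀, y = Rφ, so h = 1 and k = cos 18.2° / cos φ.
Areal scale = h·k = 1 × cos φ₀ / cos φ; at 54°, h = 1.000, k = 1.616, so h·k = 1.616.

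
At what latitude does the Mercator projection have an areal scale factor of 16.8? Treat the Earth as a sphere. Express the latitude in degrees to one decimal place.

Mercator areal scale is sec²φ.
sec²φ = 16.8  ⇒  cos²φ = 0.05952  ⇒  cos φ = 0.2440.
φ = arccos(0.2440) ≈ 75.9°.

75.9°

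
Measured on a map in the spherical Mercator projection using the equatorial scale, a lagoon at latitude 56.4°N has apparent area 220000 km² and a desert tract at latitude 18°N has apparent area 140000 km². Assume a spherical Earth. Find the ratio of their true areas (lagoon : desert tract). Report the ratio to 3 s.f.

On Mercator the areal scale is sec²φ, so true area = apparent × cos²φ.
True area of lagoon: 220000 × cos²(56.4°) = 220000 × 0.3062 = 67370 km².
True area of desert tract: 140000 × cos²(18°) = 140000 × 0.9045 = 126600 km².
Ratio = 67370 / 126600 ≈ 0.532.

0.532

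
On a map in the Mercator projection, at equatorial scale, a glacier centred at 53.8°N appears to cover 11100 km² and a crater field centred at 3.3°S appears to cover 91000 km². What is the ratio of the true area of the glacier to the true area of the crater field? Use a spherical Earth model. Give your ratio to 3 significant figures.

0.0427

Since Mercator area scale is 1/cos²φ, the true area equals the apparent area multiplied by cos²φ.
True area of glacier: 11100 × cos²(53.8°) = 11100 × 0.3488 = 3872 km².
True area of crater field: 91000 × cos²(3.3°) = 91000 × 0.9967 = 90700 km².
Ratio = 3872 / 90700 ≈ 0.0427.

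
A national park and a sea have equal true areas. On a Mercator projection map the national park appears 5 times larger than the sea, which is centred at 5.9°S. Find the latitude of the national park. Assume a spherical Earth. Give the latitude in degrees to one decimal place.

On Mercator, (apparent₁)/(apparent₂) = sec²φ₁ / sec²φ₂ when true areas are equal.
cos²φ₂ / cos²φ₁ = 5  ⇒  cos φ₁ = cos 5.9° / √5 = 0.9947/2.236 = 0.4448.
φ₁ = arccos(0.4448) ≈ 63.6°.

63.6°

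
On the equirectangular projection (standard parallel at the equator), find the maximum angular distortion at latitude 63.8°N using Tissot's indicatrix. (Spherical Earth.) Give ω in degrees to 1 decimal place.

45.6°

In the plate carrée (x = Rλ, y = Rφ), meridians are true-scale (h = 1) and parallels are stretched by k = sec φ.
At 63.8°: h = 1.000, k = 2.265; principal scales a = 2.265, b = 1.000.
sin(ω/2) = (a − b)/(a + b) = 1.265/3.265 = 0.3874, so ω = 2 arcsin(0.3874) ≈ 45.6°.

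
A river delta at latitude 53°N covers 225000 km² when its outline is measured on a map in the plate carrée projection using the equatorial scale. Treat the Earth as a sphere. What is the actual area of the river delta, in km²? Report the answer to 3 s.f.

135000 km²

In the plate carrée (x = Rλ, y = Rφ), meridians are true-scale (h = 1) and parallels are stretched by k = sec φ.
Areal scale = h·k = 1 × sec φ; at 53°, h = 1.000, k = 1.662, so h·k = 1.662.
True area = apparent / (areal scale) = 225000 / 1.662 ≈ 135000 km².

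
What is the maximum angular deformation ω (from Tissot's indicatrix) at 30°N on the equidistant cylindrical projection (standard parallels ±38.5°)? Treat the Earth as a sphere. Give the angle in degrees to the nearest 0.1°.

5.8°

With standard parallel φ₀ = 38.5°, the equirectangular projection gives x = Rλ cos φ₀, y = Rφ, so h = 1 and k = cos 38.5° / cos φ.
At 30°: h = 1.000, k = 0.9037; principal scales a = 1.000, b = 0.9037.
sin(ω/2) = (a − b)/(a + b) = 0.09632/1.904 = 0.05060, so ω = 2 arcsin(0.05060) ≈ 5.8°.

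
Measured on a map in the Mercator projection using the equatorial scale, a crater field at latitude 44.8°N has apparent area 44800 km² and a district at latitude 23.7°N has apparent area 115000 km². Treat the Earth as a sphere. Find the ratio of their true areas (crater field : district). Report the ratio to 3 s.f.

On Mercator the areal scale is sec²φ, so true area = apparent × cos²φ.
True area of crater field: 44800 × cos²(44.8°) = 44800 × 0.5035 = 22560 km².
True area of district: 115000 × cos²(23.7°) = 115000 × 0.8384 = 96420 km².
Ratio = 22560 / 96420 ≈ 0.234.

0.234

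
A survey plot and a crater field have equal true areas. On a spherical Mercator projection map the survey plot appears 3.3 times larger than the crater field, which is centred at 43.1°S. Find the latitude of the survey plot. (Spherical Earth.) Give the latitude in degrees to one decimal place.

66.3°

For equal true areas on Mercator, apparent areas scale as sec²φ, so the ratio is cos²φ₂ / cos²φ₁.
cos²φ₂ / cos²φ₁ = 3.3  ⇒  cos φ₁ = cos 43.1° / √3.3 = 0.7302/1.817 = 0.4019.
φ₁ = arccos(0.4019) ≈ 66.3°.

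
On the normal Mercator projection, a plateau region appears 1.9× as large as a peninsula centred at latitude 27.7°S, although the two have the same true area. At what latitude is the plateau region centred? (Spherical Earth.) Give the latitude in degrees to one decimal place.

Mercator areal scale is sec²φ, so apparent-area ratio = sec²φ₁ / sec²φ₂ = cos²φ₂ / cos²φ₁.
cos²φ₂ / cos²φ₁ = 1.9  ⇒  cos φ₁ = cos 27.7° / √1.9 = 0.8854/1.378 = 0.6423.
φ₁ = arccos(0.6423) ≈ 50.0°.

50.0°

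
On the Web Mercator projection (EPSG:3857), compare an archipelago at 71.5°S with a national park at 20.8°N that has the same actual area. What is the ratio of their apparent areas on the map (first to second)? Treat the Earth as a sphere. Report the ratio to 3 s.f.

8.68

Mercator areal scale is sec²φ.
At 71.5°: sec²(71.5°) = 1/0.3173² = 9.932.
At 20.8°: sec²(20.8°) = 1/0.9348² = 1.144.
Ratio = 9.932/1.144 = cos²(20.8°)/cos²(71.5°) ≈ 8.68.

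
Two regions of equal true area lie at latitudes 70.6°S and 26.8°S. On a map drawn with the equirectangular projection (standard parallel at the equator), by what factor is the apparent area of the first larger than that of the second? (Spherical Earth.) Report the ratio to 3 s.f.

2.69

In the plate carrée (x = Rλ, y = Rφ), meridians are true-scale (h = 1) and parallels are stretched by k = sec φ.
Areal scale at 70.6°: h·k = 1.000 × 3.011 = 3.011.
Areal scale at 26.8°: h·k = 1.000 × 1.120 = 1.120.
Ratio = 3.011/1.120 ≈ 2.69.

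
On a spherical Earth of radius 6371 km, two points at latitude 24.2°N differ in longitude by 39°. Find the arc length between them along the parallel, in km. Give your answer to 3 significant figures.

3960 km

Arc length along a parallel = R cos φ · Δλ (with Δλ in radians).
= 6371 × cos 24.2° × (39° × π/180) = 6371 × 0.9121 × 0.6807 ≈ 3960 km.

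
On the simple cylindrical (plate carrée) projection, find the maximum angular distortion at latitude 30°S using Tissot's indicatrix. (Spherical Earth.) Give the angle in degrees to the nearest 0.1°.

8.2°

In the plate carrée (x = Rλ, y = Rφ), meridians are true-scale (h = 1) and parallels are stretched by k = sec φ.
At 30°: h = 1.000, k = 1.155; principal scales a = 1.155, b = 1.000.
sin(ω/2) = (a − b)/(a + b) = 0.1547/2.155 = 0.07180, so ω = 2 arcsin(0.07180) ≈ 8.2°.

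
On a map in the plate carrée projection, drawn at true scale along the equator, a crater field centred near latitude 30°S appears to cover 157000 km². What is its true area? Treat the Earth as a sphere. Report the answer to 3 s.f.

For the equirectangular projection with φ₀ = 0 (plate carrée), h = 1 along meridians and k = sec φ along parallels.
Areal scale = h·k = 1 × sec φ; at 30°, h = 1.000, k = 1.155, so h·k = 1.155.
True area = apparent / (areal scale) = 157000 / 1.155 ≈ 136000 km².

136000 km²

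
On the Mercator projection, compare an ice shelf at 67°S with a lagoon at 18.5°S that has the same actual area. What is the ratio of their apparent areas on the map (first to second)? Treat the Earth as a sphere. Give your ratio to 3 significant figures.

Mercator areal scale is sec²φ.
At 67°: sec²(67°) = 1/0.3907² = 6.550.
At 18.5°: sec²(18.5°) = 1/0.9483² = 1.112.
Ratio = 6.550/1.112 = cos²(18.5°)/cos²(67°) ≈ 5.89.

5.89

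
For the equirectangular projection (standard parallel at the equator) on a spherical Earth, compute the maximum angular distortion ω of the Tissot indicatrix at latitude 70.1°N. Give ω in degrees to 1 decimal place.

59.0°

Plate carrée maps x = Rλ, y = Rφ. The meridian scale is h = 1 and the parallel scale is k = 1/cos φ = sec φ.
At 70.1°: h = 1.000, k = 2.938; principal scales a = 2.938, b = 1.000.
sin(ω/2) = (a − b)/(a + b) = 1.938/3.938 = 0.4921, so ω = 2 arcsin(0.4921) ≈ 59.0°.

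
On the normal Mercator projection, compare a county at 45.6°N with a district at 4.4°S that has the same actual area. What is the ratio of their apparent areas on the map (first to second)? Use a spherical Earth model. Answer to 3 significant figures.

2.03

On Mercator, area is exaggerated by sec²φ = 1/cos²φ.
At 45.6°: sec²(45.6°) = 1/0.6997² = 2.043.
At 4.4°: sec²(4.4°) = 1/0.9971² = 1.006.
Ratio = 2.043/1.006 = cos²(4.4°)/cos²(45.6°) ≈ 2.03.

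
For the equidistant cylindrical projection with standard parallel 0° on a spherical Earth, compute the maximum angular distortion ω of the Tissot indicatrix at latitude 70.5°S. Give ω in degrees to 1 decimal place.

In the plate carrée (x = Rλ, y = Rφ), meridians are true-scale (h = 1) and parallels are stretched by k = sec φ.
At 70.5°: h = 1.000, k = 2.996; principal scales a = 2.996, b = 1.000.
sin(ω/2) = (a − b)/(a + b) = 1.996/3.996 = 0.4995, so ω = 2 arcsin(0.4995) ≈ 59.9°.

59.9°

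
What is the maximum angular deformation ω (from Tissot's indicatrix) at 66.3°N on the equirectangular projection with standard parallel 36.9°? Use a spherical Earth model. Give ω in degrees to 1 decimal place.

With standard parallel φ₀ = 36.9°, the equirectangular projection gives x = Rλ cos φ₀, y = Rφ, so h = 1 and k = cos 36.9° / cos φ.
At 66.3°: h = 1.000, k = 1.990; principal scales a = 1.990, b = 1.000.
sin(ω/2) = (a − b)/(a + b) = 0.9895/2.990 = 0.3310, so ω = 2 arcsin(0.3310) ≈ 38.7°.

38.7°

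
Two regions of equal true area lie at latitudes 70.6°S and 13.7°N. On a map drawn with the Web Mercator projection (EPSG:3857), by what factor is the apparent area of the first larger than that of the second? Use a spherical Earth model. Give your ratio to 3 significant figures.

8.56

On Mercator, area is exaggerated by sec²φ = 1/cos²φ.
At 70.6°: sec²(70.6°) = 1/0.3322² = 9.064.
At 13.7°: sec²(13.7°) = 1/0.9715² = 1.059.
Ratio = 9.064/1.059 = cos²(13.7°)/cos²(70.6°) ≈ 8.56.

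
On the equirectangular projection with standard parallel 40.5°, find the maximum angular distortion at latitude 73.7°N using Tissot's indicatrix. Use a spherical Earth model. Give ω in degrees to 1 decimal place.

In the equirectangular projection with standard parallel φ₀ = 40.5° (x = Rλ cos φ₀, y = Rφ), meridians are true-scale (h = 1) and the parallel scale is k = cos φ₀ / cos φ.
At 73.7°: h = 1.000, k = 2.709; principal scales a = 2.709, b = 1.000.
sin(ω/2) = (a − b)/(a + b) = 1.709/3.709 = 0.4608, so ω = 2 arcsin(0.4608) ≈ 54.9°.

54.9°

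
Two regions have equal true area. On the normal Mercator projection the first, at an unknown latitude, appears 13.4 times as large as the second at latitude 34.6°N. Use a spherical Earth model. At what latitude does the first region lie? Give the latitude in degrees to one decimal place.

77.0°

Mercator areal scale is sec²φ, so apparent-area ratio = sec²φ₁ / sec²φ₂ = cos²φ₂ / cos²φ₁.
cos²φ₂ / cos²φ₁ = 13.4  ⇒  cos φ₁ = cos 34.6° / √13.4 = 0.8231/3.661 = 0.2249.
φ₁ = arccos(0.2249) ≈ 77.0°.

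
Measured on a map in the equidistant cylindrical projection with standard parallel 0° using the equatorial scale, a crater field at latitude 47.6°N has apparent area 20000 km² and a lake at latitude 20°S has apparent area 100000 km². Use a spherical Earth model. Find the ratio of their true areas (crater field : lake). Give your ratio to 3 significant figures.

0.144

On the plate carrée, areal scale = h·k = 1 × sec φ, so true area = apparent × cos φ.
True area of crater field: 20000 × cos(47.6°) = 20000 × 0.6743 = 13490 km².
True area of lake: 100000 × cos(20°) = 100000 × 0.9397 = 93970 km².
Ratio = 13490 / 93970 ≈ 0.144.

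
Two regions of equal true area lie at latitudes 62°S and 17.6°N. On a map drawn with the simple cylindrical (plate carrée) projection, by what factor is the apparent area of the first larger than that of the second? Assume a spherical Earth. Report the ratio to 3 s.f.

In the plate carrée (x = Rλ, y = Rφ), meridians are true-scale (h = 1) and parallels are stretched by k = sec φ.
Areal scale at 62°: h·k = 1.000 × 2.130 = 2.130.
Areal scale at 17.6°: h·k = 1.000 × 1.049 = 1.049.
Ratio = 2.130/1.049 ≈ 2.03.

2.03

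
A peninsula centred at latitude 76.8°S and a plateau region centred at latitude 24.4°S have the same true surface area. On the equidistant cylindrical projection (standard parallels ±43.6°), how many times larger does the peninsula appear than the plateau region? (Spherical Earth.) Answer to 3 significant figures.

3.99

With standard parallel φ₀ = 43.6°, the equirectangular projection gives x = Rλ cos φ₀, y = Rφ, so h = 1 and k = cos 43.6° / cos φ.
Areal scale at 76.8°: h·k = 1.000 × 3.171 = 3.171.
Areal scale at 24.4°: h·k = 1.000 × 0.7952 = 0.7952.
Ratio = 3.171/0.7952 ≈ 3.99.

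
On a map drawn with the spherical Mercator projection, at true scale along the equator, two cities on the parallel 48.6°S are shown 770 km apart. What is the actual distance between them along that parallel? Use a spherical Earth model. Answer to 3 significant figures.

509 km

The Mercator projection is conformal; its linear scale factor is the same in every direction and equals sec φ = 1/cos φ.
Along the parallel at 48.6°, map distances are exaggerated by k = sec 48.6° = 1.512.
True distance = 770 / 1.512 = 770 × cos 48.6° ≈ 509 km.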